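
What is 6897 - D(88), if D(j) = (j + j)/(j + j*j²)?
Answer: 53417263/7745 ≈ 6897.0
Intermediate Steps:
D(j) = 2*j/(j + j³) (D(j) = (2*j)/(j + j³) = 2*j/(j + j³))
6897 - D(88) = 6897 - 2/(1 + 88²) = 6897 - 2/(1 + 7744) = 6897 - 2/7745 = 53417263/7745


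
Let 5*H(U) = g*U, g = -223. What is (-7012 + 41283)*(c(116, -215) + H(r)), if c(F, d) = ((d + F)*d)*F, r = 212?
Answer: 421465580504/5 ≈ 8.4293e+10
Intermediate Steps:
H(U) = -223*U/5 (H(U) = (-223*U)/5 = -223*U/5)
c(F, d) = F*d*(F + d) (c(F, d) = ((F + d)*d)*F = (d*(F + d))*F = F*d*(F + d))
(-7012 + 41283)*(c(116, -215) + H(r)) = (-7012 + 41283)*(116*(-215)*(116 - 215) - 223/5*212) = 34271*(116*(-215)*(-99) - 47276/5) = 34271*(2469060 - 47276/5) = 34271*(12298024/5) = 421465580504/5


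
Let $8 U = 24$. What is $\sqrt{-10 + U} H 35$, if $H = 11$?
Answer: $385 i \sqrt{7} \approx 1018.6 i$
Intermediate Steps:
$U = 3$ ($U = \frac{1}{8} \cdot 24 = 3$)
$\sqrt{-10 + U} H 35 = \sqrt{-10 + 3} \cdot 11 \cdot 35 = \sqrt{-7} \cdot 11 \cdot 35 = i \sqrt{7} \cdot 11 \cdot 35 = 11 i \sqrt{7} \cdot 35 = 385 i \sqrt{7}$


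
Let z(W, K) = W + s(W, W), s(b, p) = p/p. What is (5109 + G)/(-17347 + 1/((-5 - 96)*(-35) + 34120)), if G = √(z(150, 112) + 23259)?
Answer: -192379395/653201284 - 37655*√23410/653201284 ≈ -0.30334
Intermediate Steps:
s(b, p) = 1
z(W, K) = 1 + W (z(W, K) = W + 1 = 1 + W)
G = √23410 (G = √((1 + 150) + 23259) = √(151 + 23259) = √23410 ≈ 153.00)
(5109 + G)/(-17347 + 1/((-5 - 96)*(-35) + 34120)) = (5109 + √23410)/(-17347 + 1/((-5 - 96)*(-35) + 34120)) = (5109 + √23410)/(-17347 + 1/(-101*(-35) + 34120)) = (5109 + √23410)/(-17347 + 1/(3535 + 34120)) = (5109 + √23410)/(-17347 + 1/37655) = (5109 + √23410)/(-653201284/37655) = (5109 + √23410)*(-37655/653201284) = -192379395/653201284 - 37655*√23410/653201284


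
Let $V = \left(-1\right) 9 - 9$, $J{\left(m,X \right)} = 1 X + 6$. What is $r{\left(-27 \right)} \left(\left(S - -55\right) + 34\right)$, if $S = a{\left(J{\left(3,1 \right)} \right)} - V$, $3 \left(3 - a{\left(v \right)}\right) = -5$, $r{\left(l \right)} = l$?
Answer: $-3015$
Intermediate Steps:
$J{\left(m,X \right)} = 6 + X$ ($J{\left(m,X \right)} = X + 6 = 6 + X$)
$a{\left(v \right)} = \frac{14}{3}$ ($a{\left(v \right)} = 3 - - \frac{5}{3} = 3 + \frac{5}{3} = \frac{14}{3}$)
$V = -18$ ($V = -9 - 9 = -18$)
$S = \frac{68}{3}$ ($S = \frac{14}{3} - -18 = \frac{14}{3} + 18 = \frac{68}{3} \approx 22.667$)
$r{\left(-27 \right)} \left(\left(S - -55\right) + 34\right) = - 27 \left(\left(\frac{68}{3} - -55\right) + 34\right) = - 27 \left(\left(\frac{68}{3} + 55\right) + 34\right) = - 27 \left(\frac{233}{3} + 34\right) = \left(-27\right) \frac{335}{3} = -3015$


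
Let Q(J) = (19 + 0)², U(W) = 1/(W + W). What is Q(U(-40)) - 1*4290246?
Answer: -4289885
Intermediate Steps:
U(W) = 1/(2*W)
Q(J) = 361 (Q(J) = 19² = 361)
Q(U(-40)) - 1*4290246 = 361 - 1*4290246 = 361 - 4290246 = -4289885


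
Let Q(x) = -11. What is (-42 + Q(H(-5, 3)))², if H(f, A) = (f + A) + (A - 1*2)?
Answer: 2809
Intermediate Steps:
H(f, A) = -2 + f + 2*A (H(f, A) = (A + f) + (A - 2) = (A + f) + (-2 + A) = -2 + f + 2*A)
(-42 + Q(H(-5, 3)))² = (-42 - 11)² = (-53)² = 2809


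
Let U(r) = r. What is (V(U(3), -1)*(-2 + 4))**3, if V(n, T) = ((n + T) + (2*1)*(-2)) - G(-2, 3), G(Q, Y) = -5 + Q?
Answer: 1000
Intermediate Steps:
V(n, T) = 3 + T + n (V(n, T) = ((n + T) + (2*1)*(-2)) - (-5 - 2) = ((T + n) + 2*(-2)) - 1*(-7) = ((T + n) - 4) + 7 = (-4 + T + n) + 7 = 3 + T + n)
(V(U(3), -1)*(-2 + 4))**3 = ((3 - 1 + 3)*(-2 + 4))**3 = (5*2)**3 = 10**3 = 1000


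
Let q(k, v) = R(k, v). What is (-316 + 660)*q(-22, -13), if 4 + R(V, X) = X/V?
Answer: -12900/11 ≈ -1172.7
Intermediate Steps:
R(V, X) = -4 + X/V
q(k, v) = -4 + v/k
(-316 + 660)*q(-22, -13) = (-316 + 660)*(-4 - 13/(-22)) = 344*(-4 - 13*(-1/22)) = 344*(-4 + 13/22) = 344*(-75/22) = -12900/11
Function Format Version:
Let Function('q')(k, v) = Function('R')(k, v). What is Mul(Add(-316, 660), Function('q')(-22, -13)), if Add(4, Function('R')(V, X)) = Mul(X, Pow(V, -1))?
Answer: Rational(-12900, 11) ≈ -1172.7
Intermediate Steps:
Function('R')(V, X) = Add(-4, Mul(X, Pow(V, -1)))
Function('q')(k, v) = Add(-4, Mul(v, Pow(k, -1)))
Mul(Add(-316, 660), Function('q')(-22, -13)) = Mul(Add(-316, 660), Add(-4, Mul(-13, Pow(-22, -1)))) = Mul(344, Add(-4, Mul(-13, Rational(-1, 22)))) = Mul(344, Add(-4, Rational(13, 22))) = Mul(344, Rational(-75, 22)) = Rational(-12900, 11)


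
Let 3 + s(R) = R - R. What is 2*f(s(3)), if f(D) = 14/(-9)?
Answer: -28/9 ≈ -3.1111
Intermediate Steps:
s(R) = -3 (s(R) = -3 + (R - R) = -3 + 0 = -3)
f(D) = -14/9 (f(D) = 14*(-1/9) = -14/9)
2*f(s(3)) = 2*(-14/9) = -28/9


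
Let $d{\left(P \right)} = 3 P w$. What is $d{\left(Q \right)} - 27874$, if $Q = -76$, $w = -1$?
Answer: $-27646$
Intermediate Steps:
$d{\left(P \right)} = - 3 P$ ($d{\left(P \right)} = 3 P \left(-1\right) = - 3 P$)
$d{\left(Q \right)} - 27874 = \left(-3\right) \left(-76\right) - 27874 = 228 - 27874 = -27646$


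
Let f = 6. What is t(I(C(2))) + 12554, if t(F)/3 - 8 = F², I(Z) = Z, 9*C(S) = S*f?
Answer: 37750/3 ≈ 12583.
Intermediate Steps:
C(S) = 2*S/3 (C(S) = (S*6)/9 = (6*S)/9 = 2*S/3)
t(F) = 24 + 3*F²
t(I(C(2))) + 12554 = (24 + 3*((⅔)*2)²) + 12554 = (24 + 3*(4/3)²) + 12554 = (24 + 3*(16/9)) + 12554 = (24 + 16/3) + 12554 = 88/3 + 12554 = 37750/3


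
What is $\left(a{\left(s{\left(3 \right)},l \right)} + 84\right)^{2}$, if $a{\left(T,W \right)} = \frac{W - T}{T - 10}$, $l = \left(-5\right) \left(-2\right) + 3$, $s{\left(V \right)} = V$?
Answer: $\frac{334084}{49} \approx 6818.0$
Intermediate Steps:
$l = 13$ ($l = 10 + 3 = 13$)
$a{\left(T,W \right)} = \frac{W - T}{-10 + T}$
$\left(a{\left(s{\left(3 \right)},l \right)} + 84\right)^{2} = \left(\frac{13 - 3}{-10 + 3} + 84\right)^{2} = \left(\frac{13 - 3}{-7} + 84\right)^{2} = \left(\left(- \frac{1}{7}\right) 10 + 84\right)^{2} = \left(- \frac{10}{7} + 84\right)^{2} = \left(\frac{578}{7}\right)^{2} = \frac{334084}{49}$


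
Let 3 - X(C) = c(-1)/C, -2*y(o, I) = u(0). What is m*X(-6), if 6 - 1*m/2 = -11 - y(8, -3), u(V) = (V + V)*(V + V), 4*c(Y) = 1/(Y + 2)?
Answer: 1241/12 ≈ 103.42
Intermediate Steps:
c(Y) = 1/(4*(2 + Y)) (c(Y) = 1/(4*(Y + 2)) = 1/(4*(2 + Y)))
u(V) = 4*V² (u(V) = (2*V)*(2*V) = 4*V²)
y(o, I) = 0 (y(o, I) = -2*0² = -2*0 = -½*0 = 0)
m = 34 (m = 12 - 2*(-11 - 1*0) = 12 - 2*(-11 + 0) = 12 - 2*(-11) = 12 + 22 = 34)
X(C) = 3 - 1/(4*C) (X(C) = 3 - 1/(4*(2 - 1))/C = 3 - (¼)/1/C = 3 - (¼)*1/C = 3 - 1/(4*C))
m*X(-6) = 34*(3 - ¼/(-6)) = 34*(3 - ¼*(-⅙)) = 34*(3 + 1/24) = 34*(73/24) = 1241/12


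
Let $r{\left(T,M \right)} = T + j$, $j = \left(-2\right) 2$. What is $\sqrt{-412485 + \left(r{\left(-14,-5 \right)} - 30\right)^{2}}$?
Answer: $i \sqrt{410181} \approx 640.45 i$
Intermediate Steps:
$j = -4$
$r{\left(T,M \right)} = -4 + T$ ($r{\left(T,M \right)} = T - 4 = -4 + T$)
$\sqrt{-412485 + \left(r{\left(-14,-5 \right)} - 30\right)^{2}} = \sqrt{-412485 + \left(\left(-4 - 14\right) - 30\right)^{2}} = \sqrt{-412485 + \left(-18 - 30\right)^{2}} = \sqrt{-412485 + \left(-48\right)^{2}} = \sqrt{-412485 + 2304} = \sqrt{-410181} = i \sqrt{410181}$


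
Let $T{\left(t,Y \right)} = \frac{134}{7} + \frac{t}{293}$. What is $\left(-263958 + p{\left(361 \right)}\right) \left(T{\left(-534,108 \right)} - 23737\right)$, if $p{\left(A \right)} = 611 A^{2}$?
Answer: $- \frac{3860895354093899}{2051} \approx -1.8824 \cdot 10^{12}$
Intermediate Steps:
$T{\left(t,Y \right)} = \frac{134}{7} + \frac{t}{293}$ ($T{\left(t,Y \right)} = 134 \cdot \frac{1}{7} + t \frac{1}{293} = \frac{134}{7} + \frac{t}{293}$)
$\left(-263958 + p{\left(361 \right)}\right) \left(T{\left(-534,108 \right)} - 23737\right) = \left(-263958 + 611 \cdot 361^{2}\right) \left(\left(\frac{134}{7} + \frac{1}{293} \left(-534\right)\right) - 23737\right) = \left(-263958 + 611 \cdot 130321\right) \left(\left(\frac{134}{7} - \frac{534}{293}\right) - 23737\right) = \left(-263958 + 79626131\right) \left(\frac{35524}{2051} - 23737\right) = 79362173 \left(- \frac{48649063}{2051}\right) = - \frac{3860895354093899}{2051}$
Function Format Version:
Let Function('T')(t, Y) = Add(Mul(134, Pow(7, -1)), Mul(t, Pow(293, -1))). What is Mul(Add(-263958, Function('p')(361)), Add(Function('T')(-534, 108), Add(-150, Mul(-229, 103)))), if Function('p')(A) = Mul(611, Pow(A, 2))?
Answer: Rational(-3860895354093899, 2051) ≈ -1.8824e+12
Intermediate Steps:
Function('T')(t, Y) = Add(Rational(134, 7), Mul(Rational(1, 293), t)) (Function('T')(t, Y) = Add(Mul(134, Rational(1, 7)), Mul(t, Rational(1, 293))) = Add(Rational(134, 7), Mul(Rational(1, 293), t)))
Mul(Add(-263958, Function('p')(361)), Add(Function('T')(-534, 108), Add(-150, Mul(-229, 103)))) = Mul(Add(-263958, Mul(611, Pow(361, 2))), Add(Add(Rational(134, 7), Mul(Rational(1, 293), -534)), Add(-150, Mul(-229, 103)))) = Mul(Add(-263958, Mul(611, 130321)), Add(Add(Rational(134, 7), Rational(-534, 293)), Add(-150, -23587))) = Mul(Add(-263958, 79626131), Add(Rational(35524, 2051), -23737)) = Mul(79362173, Rational(-48649063, 2051)) = Rational(-3860895354093899, 2051)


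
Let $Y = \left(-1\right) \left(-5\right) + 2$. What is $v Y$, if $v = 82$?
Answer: $574$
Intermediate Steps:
$Y = 7$ ($Y = 5 + 2 = 7$)
$v Y = 82 \cdot 7 = 574$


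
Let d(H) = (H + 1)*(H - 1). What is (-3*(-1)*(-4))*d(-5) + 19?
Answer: -269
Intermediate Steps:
d(H) = (1 + H)*(-1 + H)
(-3*(-1)*(-4))*d(-5) + 19 = (-3*(-1)*(-4))*(-1 + (-5)²) + 19 = (3*(-4))*(-1 + 25) + 19 = -12*24 + 19 = -288 + 19 = -269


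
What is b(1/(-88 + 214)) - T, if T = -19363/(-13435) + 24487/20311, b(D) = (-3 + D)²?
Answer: 27317242788277/4332215652660 ≈ 6.3056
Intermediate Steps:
T = 722264738/272878285 (T = -19363*(-1/13435) + 24487*(1/20311) = 19363/13435 + 24487/20311 = 722264738/272878285 ≈ 2.6468)
b(1/(-88 + 214)) - T = (-3 + 1/(-88 + 214))² - 1*722264738/272878285 = (-3 + 1/126)² - 722264738/272878285 = (-377/126)² - 722264738/272878285 = 142129/15876 - 722264738/272878285 = 27317242788277/4332215652660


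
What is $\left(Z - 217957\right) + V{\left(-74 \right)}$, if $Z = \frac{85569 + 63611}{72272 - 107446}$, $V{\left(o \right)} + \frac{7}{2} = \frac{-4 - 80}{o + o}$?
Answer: $- \frac{283666858205}{1301438} \approx -2.1796 \cdot 10^{5}$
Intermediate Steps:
$V{\left(o \right)} = - \frac{7}{2} - \frac{42}{o}$ ($V{\left(o \right)} = - \frac{7}{2} + \frac{-4 - 80}{o + o} = - \frac{7}{2} - \frac{84}{2 o} = - \frac{7}{2} - 84 \frac{1}{2 o} = - \frac{7}{2} - \frac{42}{o}$)
$Z = - \frac{74590}{17587}$ ($Z = \frac{149180}{72272 - 107446} = \frac{149180}{-35174} = 149180 \left(- \frac{1}{35174}\right) = - \frac{74590}{17587} \approx -4.2412$)
$\left(Z - 217957\right) + V{\left(-74 \right)} = \left(- \frac{74590}{17587} - 217957\right) - \left(\frac{7}{2} + \frac{42}{-74}\right) = - \frac{3833284349}{17587} - \frac{217}{74} = - \frac{283666858205}{1301438}$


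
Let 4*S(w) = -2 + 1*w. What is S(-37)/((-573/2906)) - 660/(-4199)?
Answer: 79567031/1604018 ≈ 49.605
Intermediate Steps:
S(w) = -1/2 + w/4 (S(w) = (-2 + 1*w)/4 = (-2 + w)/4 = -1/2 + w/4)
S(-37)/((-573/2906)) - 660/(-4199) = (-1/2 + (1/4)*(-37))/((-573/2906)) - 660/(-4199) = (-1/2 - 37/4)/((-573*1/2906)) - 660*(-1/4199) = -39/(4*(-573/2906)) + 660/4199 = -39/4*(-2906/573) + 660/4199 = 18889/382 + 660/4199 = 79567031/1604018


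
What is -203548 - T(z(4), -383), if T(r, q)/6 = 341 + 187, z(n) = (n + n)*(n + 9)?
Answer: -206716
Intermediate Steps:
z(n) = 2*n*(9 + n) (z(n) = (2*n)*(9 + n) = 2*n*(9 + n))
T(r, q) = 3168 (T(r, q) = 6*(341 + 187) = 6*528 = 3168)
-203548 - T(z(4), -383) = -203548 - 1*3168 = -203548 - 3168 = -206716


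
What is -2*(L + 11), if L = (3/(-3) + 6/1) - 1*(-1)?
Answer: -34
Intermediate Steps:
L = 6 (L = (3*(-1/3) + 6*1) + 1 = (-1 + 6) + 1 = 5 + 1 = 6)
-2*(L + 11) = -2*(6 + 11) = -2*17 = -34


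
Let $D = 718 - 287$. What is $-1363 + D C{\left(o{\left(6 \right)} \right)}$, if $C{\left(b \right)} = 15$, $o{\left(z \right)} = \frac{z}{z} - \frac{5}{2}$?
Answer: $5102$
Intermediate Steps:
$o{\left(z \right)} = - \frac{3}{2}$ ($o{\left(z \right)} = 1 - \frac{5}{2} = - \frac{3}{2}$)
$D = 431$
$-1363 + D C{\left(o{\left(6 \right)} \right)} = -1363 + 431 \cdot 15 = -1363 + 6465 = 5102$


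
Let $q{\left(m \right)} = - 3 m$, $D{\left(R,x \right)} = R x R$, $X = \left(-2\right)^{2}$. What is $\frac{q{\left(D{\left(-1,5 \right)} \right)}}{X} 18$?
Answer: $- \frac{135}{2} \approx -67.5$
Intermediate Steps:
$X = 4$
$D{\left(R,x \right)} = x R^{2}$
$\frac{q{\left(D{\left(-1,5 \right)} \right)}}{X} 18 = \frac{\left(-3\right) 5 \left(-1\right)^{2}}{4} \cdot 18 = \frac{\left(-3\right) 5 \cdot 1}{4} \cdot 18 = \frac{\left(-3\right) 5}{4} \cdot 18 = \frac{1}{4} \left(-15\right) 18 = \left(- \frac{15}{4}\right) 18 = - \frac{135}{2}$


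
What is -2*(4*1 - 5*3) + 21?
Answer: 43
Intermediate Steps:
-2*(4*1 - 5*3) + 21 = -2*(4 - 15) + 21 = -2*(-11) + 21 = 22 + 21 = 43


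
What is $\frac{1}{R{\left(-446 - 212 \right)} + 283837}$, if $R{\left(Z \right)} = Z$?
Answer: $\frac{1}{283179} \approx 3.5313 \cdot 10^{-6}$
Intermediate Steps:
$\frac{1}{R{\left(-446 - 212 \right)} + 283837} = \frac{1}{\left(-446 - 212\right) + 283837} = \frac{1}{-658 + 283837} = \frac{1}{283179}$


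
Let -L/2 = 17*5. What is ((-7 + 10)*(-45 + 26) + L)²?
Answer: 51529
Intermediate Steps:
L = -170 (L = -34*5 = -2*85 = -170)
((-7 + 10)*(-45 + 26) + L)² = ((-7 + 10)*(-45 + 26) - 170)² = (3*(-19) - 170)² = (-57 - 170)² = (-227)² = 51529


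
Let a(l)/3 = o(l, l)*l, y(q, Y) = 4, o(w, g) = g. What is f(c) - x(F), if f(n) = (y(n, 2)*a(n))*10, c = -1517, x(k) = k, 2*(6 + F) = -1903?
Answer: 552311275/2 ≈ 2.7616e+8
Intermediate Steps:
F = -1915/2 (F = -6 + (1/2)*(-1903) = -6 - 1903/2 = -1915/2 ≈ -957.50)
a(l) = 3*l**2 (a(l) = 3*(l*l) = 3*l**2)
f(n) = 120*n**2 (f(n) = (4*(3*n**2))*10 = (12*n**2)*10 = 120*n**2)
f(c) - x(F) = 120*(-1517)**2 - 1*(-1915/2) = 120*2301289 + 1915/2 = 276154680 + 1915/2 = 552311275/2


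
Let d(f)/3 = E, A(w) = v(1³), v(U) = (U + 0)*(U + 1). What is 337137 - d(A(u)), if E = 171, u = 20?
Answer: 336624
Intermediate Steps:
v(U) = U*(1 + U)
A(w) = 2 (A(w) = 1³*(1 + 1³) = 1*(1 + 1) = 1*2 = 2)
d(f) = 513 (d(f) = 3*171 = 513)
337137 - d(A(u)) = 337137 - 1*513 = 337137 - 513 = 336624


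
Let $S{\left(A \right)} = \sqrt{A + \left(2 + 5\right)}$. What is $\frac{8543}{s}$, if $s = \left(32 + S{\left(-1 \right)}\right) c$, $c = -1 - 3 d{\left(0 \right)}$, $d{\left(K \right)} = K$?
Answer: $- \frac{136688}{509} + \frac{8543 \sqrt{6}}{1018} \approx -247.99$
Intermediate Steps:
$S{\left(A \right)} = \sqrt{7 + A}$ ($S{\left(A \right)} = \sqrt{A + 7} = \sqrt{7 + A}$)
$c = -1$ ($c = -1 - 0 = -1 + 0 = -1$)
$s = -32 - \sqrt{6}$ ($s = \left(32 + \sqrt{7 - 1}\right) \left(-1\right) = \left(32 + \sqrt{6}\right) \left(-1\right) = -32 - \sqrt{6} \approx -34.449$)
$\frac{8543}{s} = \frac{8543}{-32 - \sqrt{6}}$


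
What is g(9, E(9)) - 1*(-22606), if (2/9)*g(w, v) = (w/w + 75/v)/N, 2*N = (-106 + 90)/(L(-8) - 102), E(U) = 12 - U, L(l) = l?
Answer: 96859/4 ≈ 24215.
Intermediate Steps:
N = 4/55 (N = ((-106 + 90)/(-8 - 102))/2 = (-16/(-110))/2 = (-16*(-1/110))/2 = (½)*(8/55) = 4/55 ≈ 0.072727)
g(w, v) = 495/8 + 37125/(8*v) (g(w, v) = 9*((w/w + 75/v)/(4/55))/2 = 9*((1 + 75/v)*(55/4))/2 = 9*(55/4 + 4125/(4*v))/2 = 495/8 + 37125/(8*v))
g(9, E(9)) - 1*(-22606) = 495*(75 + (12 - 1*9))/(8*(12 - 1*9)) - 1*(-22606) = 495*(75 + (12 - 9))/(8*(12 - 9)) + 22606 = (495/8)*(75 + 3)/3 + 22606 = (495/8)*(⅓)*78 + 22606 = 6435/4 + 22606 = 96859/4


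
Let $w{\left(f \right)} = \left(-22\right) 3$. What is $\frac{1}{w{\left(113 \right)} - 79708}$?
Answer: $- \frac{1}{79774} \approx -1.2535 \cdot 10^{-5}$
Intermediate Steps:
$w{\left(f \right)} = -66$
$\frac{1}{w{\left(113 \right)} - 79708} = \frac{1}{-66 - 79708} = \frac{1}{-79774} = - \frac{1}{79774}$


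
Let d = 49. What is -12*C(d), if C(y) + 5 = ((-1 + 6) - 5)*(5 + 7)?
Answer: 60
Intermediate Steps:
C(y) = -5 (C(y) = -5 + ((-1 + 6) - 5)*(5 + 7) = -5 + (5 - 5)*12 = -5 + 0*12 = -5 + 0 = -5)
-12*C(d) = -12*(-5) = 60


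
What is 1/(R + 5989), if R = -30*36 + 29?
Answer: 1/4938 ≈ 0.00020251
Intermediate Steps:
R = -1051 (R = -1080 + 29 = -1051)
1/(R + 5989) = 1/(-1051 + 5989) = 1/4938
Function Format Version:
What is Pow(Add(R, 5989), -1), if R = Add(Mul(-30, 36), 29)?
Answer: Rational(1, 4938) ≈ 0.00020251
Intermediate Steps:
R = -1051 (R = Add(-1080, 29) = -1051)
Pow(Add(R, 5989), -1) = Pow(Add(-1051, 5989), -1) = Pow(4938, -1) = Rational(1, 4938)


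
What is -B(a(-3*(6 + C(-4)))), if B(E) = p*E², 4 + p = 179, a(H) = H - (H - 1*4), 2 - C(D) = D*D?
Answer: -2800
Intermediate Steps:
C(D) = 2 - D² (C(D) = 2 - D*D = 2 - D²)
a(H) = 4 (a(H) = H - (H - 4) = H - (-4 + H) = H + (4 - H) = 4)
p = 175 (p = -4 + 179 = 175)
B(E) = 175*E²
-B(a(-3*(6 + C(-4)))) = -175*4² = -175*16 = -1*2800 = -2800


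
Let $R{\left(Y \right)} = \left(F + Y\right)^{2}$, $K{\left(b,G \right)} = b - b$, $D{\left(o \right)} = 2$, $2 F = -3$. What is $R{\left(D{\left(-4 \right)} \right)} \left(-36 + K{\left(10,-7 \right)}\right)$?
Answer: $-9$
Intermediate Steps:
$F = - \frac{3}{2}$ ($F = \frac{1}{2} \left(-3\right) = - \frac{3}{2} \approx -1.5$)
$K{\left(b,G \right)} = 0$
$R{\left(Y \right)} = \left(- \frac{3}{2} + Y\right)^{2}$
$R{\left(D{\left(-4 \right)} \right)} \left(-36 + K{\left(10,-7 \right)}\right) = \frac{\left(-3 + 2 \cdot 2\right)^{2}}{4} \left(-36 + 0\right) = \frac{\left(-3 + 4\right)^{2}}{4} \left(-36\right) = \frac{1^{2}}{4} \left(-36\right) = \frac{1}{4} \cdot 1 \left(-36\right) = \frac{1}{4} \left(-36\right) = -9$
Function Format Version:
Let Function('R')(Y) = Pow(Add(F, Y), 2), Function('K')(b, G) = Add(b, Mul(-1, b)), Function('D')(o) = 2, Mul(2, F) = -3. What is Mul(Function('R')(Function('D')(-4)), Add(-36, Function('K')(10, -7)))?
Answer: -9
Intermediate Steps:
F = Rational(-3, 2) (F = Mul(Rational(1, 2), -3) = Rational(-3, 2) ≈ -1.5000)
Function('K')(b, G) = 0
Function('R')(Y) = Pow(Add(Rational(-3, 2), Y), 2)
Mul(Function('R')(Function('D')(-4)), Add(-36, Function('K')(10, -7))) = Mul(Mul(Rational(1, 4), Pow(Add(-3, Mul(2, 2)), 2)), Add(-36, 0)) = Mul(Mul(Rational(1, 4), Pow(Add(-3, 4), 2)), -36) = Mul(Mul(Rational(1, 4), Pow(1, 2)), -36) = Mul(Mul(Rational(1, 4), 1), -36) = Mul(Rational(1, 4), -36) = -9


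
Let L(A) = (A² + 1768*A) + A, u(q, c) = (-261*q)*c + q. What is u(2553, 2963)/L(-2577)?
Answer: -329057021/347036 ≈ -948.19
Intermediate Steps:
u(q, c) = q - 261*c*q (u(q, c) = -261*c*q + q = q - 261*c*q)
L(A) = A² + 1769*A
u(2553, 2963)/L(-2577) = (2553*(1 - 261*2963))/((-2577*(1769 - 2577))) = (2553*(1 - 773343))/((-2577*(-808))) = (2553*(-773342))/2082216 = -1974342126*1/2082216 = -329057021/347036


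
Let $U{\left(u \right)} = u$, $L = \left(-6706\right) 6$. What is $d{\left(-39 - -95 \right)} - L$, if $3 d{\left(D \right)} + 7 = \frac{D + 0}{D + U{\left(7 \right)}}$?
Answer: $\frac{1086317}{27} \approx 40234.0$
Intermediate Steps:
$L = -40236$
$d{\left(D \right)} = - \frac{7}{3} + \frac{D}{3 \left(7 + D\right)}$ ($d{\left(D \right)} = - \frac{7}{3} + \frac{\left(D + 0\right) \frac{1}{D + 7}}{3} = - \frac{7}{3} + \frac{D \frac{1}{7 + D}}{3} = - \frac{7}{3} + \frac{D}{3 \left(7 + D\right)}$)
$d{\left(-39 - -95 \right)} - L = \frac{-49 - 6 \left(-39 - -95\right)}{3 \left(7 - -56\right)} - -40236 = \frac{-49 - 6 \left(-39 + 95\right)}{3 \left(7 + \left(-39 + 95\right)\right)} + 40236 = \frac{-49 - 336}{3 \left(7 + 56\right)} + 40236 = \frac{-49 - 336}{3 \cdot 63} + 40236 = \frac{1}{3} \cdot \frac{1}{63} \left(-385\right) + 40236 = - \frac{55}{27} + 40236 = \frac{1086317}{27}$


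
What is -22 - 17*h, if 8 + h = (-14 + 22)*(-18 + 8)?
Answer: 1474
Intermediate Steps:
h = -88 (h = -8 + (-14 + 22)*(-18 + 8) = -8 + 8*(-10) = -8 - 80 = -88)
-22 - 17*h = -22 - 17*(-88) = -22 + 1496 = 1474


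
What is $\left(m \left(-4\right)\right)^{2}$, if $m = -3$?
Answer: $144$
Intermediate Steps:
$\left(m \left(-4\right)\right)^{2} = \left(\left(-3\right) \left(-4\right)\right)^{2} = 12^{2} = 144$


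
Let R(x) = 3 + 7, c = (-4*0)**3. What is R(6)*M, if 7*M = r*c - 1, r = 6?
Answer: -10/7 ≈ -1.4286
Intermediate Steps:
c = 0 (c = 0**3 = 0)
M = -1/7 (M = (6*0 - 1)/7 = (0 - 1)/7 = (1/7)*(-1) = -1/7 ≈ -0.14286)
R(x) = 10
R(6)*M = 10*(-1/7) = -10/7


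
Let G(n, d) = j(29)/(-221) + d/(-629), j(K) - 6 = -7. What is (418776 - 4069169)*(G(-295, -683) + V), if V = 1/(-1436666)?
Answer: -2750529442091791/691036346 ≈ -3.9803e+6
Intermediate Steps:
j(K) = -1 (j(K) = 6 - 7 = -1)
V = -1/1436666 ≈ -6.9606e-7
G(n, d) = 1/221 - d/629 (G(n, d) = -1/(-221) + d/(-629) = -1*(-1/221) + d*(-1/629) = 1/221 - d/629)
(418776 - 4069169)*(G(-295, -683) + V) = (418776 - 4069169)*((1/221 - 1/629*(-683)) - 1/1436666) = -3650393*((1/221 + 683/629) - 1/1436666) = -3650393*(8916/8177 - 1/1436666) = -3650393*12809305879/11747617882 = -2750529442091791/691036346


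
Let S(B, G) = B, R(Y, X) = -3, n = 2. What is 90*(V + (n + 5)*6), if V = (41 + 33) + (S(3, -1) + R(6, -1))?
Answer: 10440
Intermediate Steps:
V = 74 (V = (41 + 33) + (3 - 3) = 74 + 0 = 74)
90*(V + (n + 5)*6) = 90*(74 + (2 + 5)*6) = 90*(74 + 7*6) = 90*(74 + 42) = 90*116 = 10440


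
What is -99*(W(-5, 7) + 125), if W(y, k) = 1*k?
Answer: -13068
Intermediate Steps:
W(y, k) = k
-99*(W(-5, 7) + 125) = -99*(7 + 125) = -99*132 = -13068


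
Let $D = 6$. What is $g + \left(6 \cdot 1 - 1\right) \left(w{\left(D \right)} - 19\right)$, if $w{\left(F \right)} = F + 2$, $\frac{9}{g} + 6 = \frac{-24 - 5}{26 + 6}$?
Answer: $- \frac{12443}{221} \approx -56.303$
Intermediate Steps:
$g = - \frac{288}{221}$ ($g = \frac{9}{-6 + \frac{-24 - 5}{26 + 6}} = \frac{9}{-6 - \frac{29}{32}} = \frac{9}{- \frac{221}{32}} = 9 \left(- \frac{32}{221}\right) = - \frac{288}{221} \approx -1.3032$)
$w{\left(F \right)} = 2 + F$
$g + \left(6 \cdot 1 - 1\right) \left(w{\left(D \right)} - 19\right) = - \frac{288}{221} + \left(6 \cdot 1 - 1\right) \left(\left(2 + 6\right) - 19\right) = - \frac{288}{221} + \left(6 - 1\right) \left(8 - 19\right) = - \frac{288}{221} + 5 \left(-11\right) = - \frac{288}{221} - 55 = - \frac{12443}{221}$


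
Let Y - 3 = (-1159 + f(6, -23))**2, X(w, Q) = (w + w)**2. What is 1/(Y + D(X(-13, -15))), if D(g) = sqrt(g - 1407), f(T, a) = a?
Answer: 1397127/1951963854860 - I*sqrt(731)/1951963854860 ≈ 7.1575e-7 - 1.3851e-11*I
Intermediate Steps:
X(w, Q) = 4*w**2 (X(w, Q) = (2*w)**2 = 4*w**2)
Y = 1397127 (Y = 3 + (-1159 - 23)**2 = 3 + (-1182)**2 = 3 + 1397124 = 1397127)
D(g) = sqrt(-1407 + g)
1/(Y + D(X(-13, -15))) = 1/(1397127 + sqrt(-1407 + 4*(-13)**2)) = 1/(1397127 + sqrt(-1407 + 4*169)) = 1/(1397127 + sqrt(-1407 + 676)) = 1/(1397127 + sqrt(-731)) = 1/(1397127 + I*sqrt(731))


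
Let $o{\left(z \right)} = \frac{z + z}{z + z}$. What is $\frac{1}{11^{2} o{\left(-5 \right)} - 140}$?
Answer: $- \frac{1}{19} \approx -0.052632$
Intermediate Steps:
$o{\left(z \right)} = 1$ ($o{\left(z \right)} = \frac{2 z}{2 z} = 2 z \frac{1}{2 z} = 1$)
$\frac{1}{11^{2} o{\left(-5 \right)} - 140} = \frac{1}{11^{2} \cdot 1 - 140} = \frac{1}{121 \cdot 1 - 140} = \frac{1}{121 - 140} = \frac{1}{-19} = - \frac{1}{19}$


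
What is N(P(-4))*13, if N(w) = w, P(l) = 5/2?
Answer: 65/2 ≈ 32.500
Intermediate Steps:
P(l) = 5/2 (P(l) = 5*(½) = 5/2)
N(P(-4))*13 = (5/2)*13 = 65/2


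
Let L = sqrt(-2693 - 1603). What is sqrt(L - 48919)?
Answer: sqrt(-48919 + 2*I*sqrt(1074)) ≈ 0.148 + 221.18*I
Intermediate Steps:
L = 2*I*sqrt(1074) (L = sqrt(-4296) = 2*I*sqrt(1074) ≈ 65.544*I)
sqrt(L - 48919) = sqrt(2*I*sqrt(1074) - 48919) = sqrt(-48919 + 2*I*sqrt(1074))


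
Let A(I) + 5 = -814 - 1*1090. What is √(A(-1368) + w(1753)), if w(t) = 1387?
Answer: 3*I*√58 ≈ 22.847*I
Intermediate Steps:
A(I) = -1909 (A(I) = -5 + (-814 - 1*1090) = -5 + (-814 - 1090) = -5 - 1904 = -1909)
√(A(-1368) + w(1753)) = √(-1909 + 1387) = √(-522) = 3*I*√58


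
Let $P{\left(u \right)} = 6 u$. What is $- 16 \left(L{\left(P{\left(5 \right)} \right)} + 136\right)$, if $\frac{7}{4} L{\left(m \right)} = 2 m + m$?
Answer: $- \frac{20992}{7} \approx -2998.9$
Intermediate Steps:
$L{\left(m \right)} = \frac{12 m}{7}$ ($L{\left(m \right)} = \frac{4 \left(2 m + m\right)}{7} = \frac{4 \cdot 3 m}{7} = \frac{12 m}{7}$)
$- 16 \left(L{\left(P{\left(5 \right)} \right)} + 136\right) = - 16 \left(\frac{12 \cdot 6 \cdot 5}{7} + 136\right) = - 16 \left(\frac{12}{7} \cdot 30 + 136\right) = - 16 \left(\frac{360}{7} + 136\right) = \left(-16\right) \frac{1312}{7} = - \frac{20992}{7}$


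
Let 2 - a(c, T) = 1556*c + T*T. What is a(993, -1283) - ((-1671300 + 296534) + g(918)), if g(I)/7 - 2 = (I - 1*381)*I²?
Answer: -3169615959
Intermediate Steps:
a(c, T) = 2 - T² - 1556*c (a(c, T) = 2 - (1556*c + T*T) = 2 - (1556*c + T²) = 2 - (T² + 1556*c) = 2 + (-T² - 1556*c) = 2 - T² - 1556*c)
g(I) = 14 + 7*I²*(-381 + I) (g(I) = 14 + 7*((I - 1*381)*I²) = 14 + 7*((I - 381)*I²) = 14 + 7*((-381 + I)*I²) = 14 + 7*(I²*(-381 + I)) = 14 + 7*I²*(-381 + I))
a(993, -1283) - ((-1671300 + 296534) + g(918)) = (2 - 1*(-1283)² - 1556*993) - ((-1671300 + 296534) + (14 - 2667*918² + 7*918³)) = (2 - 1*1646089 - 1545108) - (-1374766 + (14 - 2667*842724 + 7*773620632)) = (2 - 1646089 - 1545108) - (-1374766 + (14 - 2247544908 + 5415344424)) = -3191195 - (-1374766 + 3167799530) = -3191195 - 1*3166424764 = -3191195 - 3166424764 = -3169615959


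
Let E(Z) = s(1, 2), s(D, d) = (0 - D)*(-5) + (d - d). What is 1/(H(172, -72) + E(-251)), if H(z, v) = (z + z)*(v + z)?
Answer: 1/34405 ≈ 2.9066e-5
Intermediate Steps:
s(D, d) = 5*D (s(D, d) = -D*(-5) + 0 = 5*D + 0 = 5*D)
E(Z) = 5 (E(Z) = 5*1 = 5)
H(z, v) = 2*z*(v + z) (H(z, v) = (2*z)*(v + z) = 2*z*(v + z))
1/(H(172, -72) + E(-251)) = 1/(2*172*(-72 + 172) + 5) = 1/(2*172*100 + 5) = 1/(34400 + 5) = 1/34405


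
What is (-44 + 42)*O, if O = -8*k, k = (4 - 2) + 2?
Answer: 64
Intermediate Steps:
k = 4 (k = 2 + 2 = 4)
O = -32 (O = -8*4 = -32)
(-44 + 42)*O = (-44 + 42)*(-32) = -2*(-32) = 64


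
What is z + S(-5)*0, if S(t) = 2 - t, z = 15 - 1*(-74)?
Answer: 89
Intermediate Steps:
z = 89 (z = 15 + 74 = 89)
z + S(-5)*0 = 89 + (2 - 1*(-5))*0 = 89 + (2 + 5)*0 = 89 + 7*0 = 89 + 0 = 89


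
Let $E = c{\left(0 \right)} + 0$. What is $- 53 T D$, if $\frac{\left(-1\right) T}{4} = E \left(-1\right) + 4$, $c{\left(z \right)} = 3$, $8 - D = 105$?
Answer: $-20564$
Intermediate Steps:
$D = -97$ ($D = 8 - 105 = -97$)
$E = 3$ ($E = 3 + 0 = 3$)
$T = -4$ ($T = - 4 \left(3 \left(-1\right) + 4\right) = - 4 \left(-3 + 4\right) = \left(-4\right) 1 = -4$)
$- 53 T D = \left(-53\right) \left(-4\right) \left(-97\right) = 212 \left(-97\right) = -20564$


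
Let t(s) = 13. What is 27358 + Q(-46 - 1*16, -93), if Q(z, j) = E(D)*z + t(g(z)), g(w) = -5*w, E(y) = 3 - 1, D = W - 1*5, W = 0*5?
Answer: 27247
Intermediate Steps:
W = 0
D = -5 (D = 0 - 1*5 = 0 - 5 = -5)
E(y) = 2
Q(z, j) = 13 + 2*z (Q(z, j) = 2*z + 13 = 13 + 2*z)
27358 + Q(-46 - 1*16, -93) = 27358 + (13 + 2*(-46 - 1*16)) = 27358 + (13 + 2*(-46 - 16)) = 27358 + (13 + 2*(-62)) = 27358 + (13 - 124) = 27358 - 111 = 27247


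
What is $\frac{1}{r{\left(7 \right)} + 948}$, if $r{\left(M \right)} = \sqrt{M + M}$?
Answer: $\frac{474}{449345} - \frac{\sqrt{14}}{898690} \approx 0.0010507$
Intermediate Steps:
$r{\left(M \right)} = \sqrt{2} \sqrt{M}$ ($r{\left(M \right)} = \sqrt{2 M} = \sqrt{2} \sqrt{M}$)
$\frac{1}{r{\left(7 \right)} + 948} = \frac{1}{\sqrt{2} \sqrt{7} + 948} = \frac{1}{\sqrt{14} + 948} = \frac{1}{948 + \sqrt{14}}$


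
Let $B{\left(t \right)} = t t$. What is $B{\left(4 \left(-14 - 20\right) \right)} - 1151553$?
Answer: $-1133057$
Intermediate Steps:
$B{\left(t \right)} = t^{2}$
$B{\left(4 \left(-14 - 20\right) \right)} - 1151553 = \left(4 \left(-14 - 20\right)\right)^{2} - 1151553 = \left(4 \left(-34\right)\right)^{2} - 1151553 = \left(-136\right)^{2} - 1151553 = 18496 - 1151553 = -1133057$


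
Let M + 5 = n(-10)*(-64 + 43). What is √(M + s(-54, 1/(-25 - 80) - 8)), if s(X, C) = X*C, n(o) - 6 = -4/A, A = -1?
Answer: √266455/35 ≈ 14.748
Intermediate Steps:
n(o) = 10 (n(o) = 6 - 4/(-1) = 6 - 4*(-1) = 6 + 4 = 10)
M = -215 (M = -5 + 10*(-64 + 43) = -5 + 10*(-21) = -5 - 210 = -215)
s(X, C) = C*X
√(M + s(-54, 1/(-25 - 80) - 8)) = √(-215 + (1/(-25 - 80) - 8)*(-54)) = √(-215 + (1/(-105) - 8)*(-54)) = √(-215 + (-1/105 - 8)*(-54)) = √(-215 - 841/105*(-54)) = √(-215 + 15138/35) = √(7613/35) = √266455/35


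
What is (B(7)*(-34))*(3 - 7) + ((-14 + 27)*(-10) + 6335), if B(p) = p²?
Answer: 12869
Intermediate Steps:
(B(7)*(-34))*(3 - 7) + ((-14 + 27)*(-10) + 6335) = (7²*(-34))*(3 - 7) + ((-14 + 27)*(-10) + 6335) = (49*(-34))*(-4) + (13*(-10) + 6335) = -1666*(-4) + (-130 + 6335) = 6664 + 6205 = 12869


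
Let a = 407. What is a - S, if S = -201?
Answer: 608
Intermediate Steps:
a - S = 407 - 1*(-201) = 407 + 201 = 608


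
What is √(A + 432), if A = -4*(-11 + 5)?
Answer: 2*√114 ≈ 21.354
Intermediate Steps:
A = 24 (A = -4*(-6) = 24)
√(A + 432) = √(24 + 432) = √456 = 2*√114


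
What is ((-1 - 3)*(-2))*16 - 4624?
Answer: -4496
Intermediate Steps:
((-1 - 3)*(-2))*16 - 4624 = -4*(-2)*16 - 4624 = 8*16 - 4624 = 128 - 4624 = -4496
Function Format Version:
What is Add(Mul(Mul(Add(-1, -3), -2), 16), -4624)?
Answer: -4496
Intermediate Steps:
Add(Mul(Mul(Add(-1, -3), -2), 16), -4624) = Add(Mul(Mul(-4, -2), 16), -4624) = Add(Mul(8, 16), -4624) = Add(128, -4624) = -4496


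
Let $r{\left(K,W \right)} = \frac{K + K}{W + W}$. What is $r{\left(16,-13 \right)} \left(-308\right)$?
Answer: $\frac{4928}{13} \approx 379.08$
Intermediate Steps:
$r{\left(K,W \right)} = \frac{K}{W}$ ($r{\left(K,W \right)} = \frac{2 K}{2 W} = 2 K \frac{1}{2 W} = \frac{K}{W}$)
$r{\left(16,-13 \right)} \left(-308\right) = \frac{16}{-13} \left(-308\right) = 16 \left(- \frac{1}{13}\right) \left(-308\right) = \left(- \frac{16}{13}\right) \left(-308\right) = \frac{4928}{13}$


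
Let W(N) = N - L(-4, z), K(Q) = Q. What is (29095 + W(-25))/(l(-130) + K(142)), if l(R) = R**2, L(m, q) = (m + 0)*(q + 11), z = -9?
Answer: 14539/8521 ≈ 1.7063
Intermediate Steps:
L(m, q) = m*(11 + q)
W(N) = 8 + N (W(N) = N - (-4)*(11 - 9) = N - (-4)*2 = N - 1*(-8) = N + 8 = 8 + N)
(29095 + W(-25))/(l(-130) + K(142)) = (29095 + (8 - 25))/((-130)**2 + 142) = (29095 - 17)/(16900 + 142) = 29078/17042 = 29078*(1/17042) = 14539/8521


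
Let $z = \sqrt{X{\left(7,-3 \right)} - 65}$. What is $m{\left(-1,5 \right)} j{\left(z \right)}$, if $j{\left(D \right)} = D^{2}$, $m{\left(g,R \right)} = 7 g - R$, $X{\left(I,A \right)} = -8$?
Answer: $876$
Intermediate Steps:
$m{\left(g,R \right)} = - R + 7 g$
$z = i \sqrt{73}$ ($z = \sqrt{-8 - 65} = \sqrt{-73} = i \sqrt{73} \approx 8.544 i$)
$m{\left(-1,5 \right)} j{\left(z \right)} = \left(\left(-1\right) 5 + 7 \left(-1\right)\right) \left(i \sqrt{73}\right)^{2} = \left(-5 - 7\right) \left(-73\right) = \left(-12\right) \left(-73\right) = 876$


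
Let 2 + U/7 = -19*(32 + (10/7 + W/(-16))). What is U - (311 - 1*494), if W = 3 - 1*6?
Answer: -68831/16 ≈ -4301.9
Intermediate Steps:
W = -3 (W = 3 - 6 = -3)
U = -71759/16 (U = -14 + 7*(-19*(32 + (10/7 - 3/(-16)))) = -14 + 7*(-19*(32 + (10*(1/7) - 3*(-1/16)))) = -14 + 7*(-19*(32 + (10/7 + 3/16))) = -14 + 7*(-19*(32 + 181/112)) = -14 + 7*(-19*3765/112) = -14 + 7*(-71535/112) = -14 - 71535/16 = -71759/16 ≈ -4484.9)
U - (311 - 1*494) = -71759/16 - (311 - 1*494) = -71759/16 - (311 - 494) = -71759/16 - 1*(-183) = -71759/16 + 183 = -68831/16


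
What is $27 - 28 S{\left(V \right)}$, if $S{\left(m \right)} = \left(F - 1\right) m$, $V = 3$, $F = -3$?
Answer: $363$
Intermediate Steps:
$S{\left(m \right)} = - 4 m$ ($S{\left(m \right)} = \left(-3 - 1\right) m = - 4 m$)
$27 - 28 S{\left(V \right)} = 27 - 28 \left(\left(-4\right) 3\right) = 27 - -336 = 27 + 336 = 363$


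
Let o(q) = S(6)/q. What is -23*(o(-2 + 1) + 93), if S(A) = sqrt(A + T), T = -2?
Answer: -2093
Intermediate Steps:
S(A) = sqrt(-2 + A) (S(A) = sqrt(A - 2) = sqrt(-2 + A))
o(q) = 2/q (o(q) = sqrt(-2 + 6)/q = sqrt(4)/q = 2/q)
-23*(o(-2 + 1) + 93) = -23*(2/(-2 + 1) + 93) = -23*(2/(-1) + 93) = -23*(2*(-1) + 93) = -23*(-2 + 93) = -23*91 = -2093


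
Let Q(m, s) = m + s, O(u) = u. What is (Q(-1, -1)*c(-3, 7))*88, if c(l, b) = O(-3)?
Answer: 528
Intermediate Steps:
c(l, b) = -3
(Q(-1, -1)*c(-3, 7))*88 = ((-1 - 1)*(-3))*88 = -2*(-3)*88 = 6*88 = 528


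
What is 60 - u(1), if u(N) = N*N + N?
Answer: 58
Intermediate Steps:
u(N) = N + N² (u(N) = N² + N = N + N²)
60 - u(1) = 60 - (1 + 1) = 60 - 2 = 58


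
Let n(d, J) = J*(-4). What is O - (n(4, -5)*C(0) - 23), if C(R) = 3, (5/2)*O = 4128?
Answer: 8071/5 ≈ 1614.2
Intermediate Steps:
O = 8256/5 (O = (2/5)*4128 = 8256/5 ≈ 1651.2)
n(d, J) = -4*J
O - (n(4, -5)*C(0) - 23) = 8256/5 - (-4*(-5)*3 - 23) = 8256/5 - (20*3 - 23) = 8256/5 - (60 - 23) = 8256/5 - 1*37 = 8256/5 - 37 = 8071/5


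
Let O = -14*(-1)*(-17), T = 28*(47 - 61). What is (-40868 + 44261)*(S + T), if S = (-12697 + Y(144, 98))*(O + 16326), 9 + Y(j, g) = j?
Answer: -685717998264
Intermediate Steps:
T = -392 (T = 28*(-14) = -392)
Y(j, g) = -9 + j
O = -238 (O = 14*(-17) = -238)
S = -202097456 (S = (-12697 + (-9 + 144))*(-238 + 16326) = (-12697 + 135)*16088 = -12562*16088 = -202097456)
(-40868 + 44261)*(S + T) = (-40868 + 44261)*(-202097456 - 392) = 3393*(-202097848) = -685717998264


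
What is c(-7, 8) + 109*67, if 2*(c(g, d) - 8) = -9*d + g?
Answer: 14543/2 ≈ 7271.5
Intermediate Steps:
c(g, d) = 8 + g/2 - 9*d/2 (c(g, d) = 8 + (-9*d + g)/2 = 8 + (g - 9*d)/2 = 8 + (g/2 - 9*d/2) = 8 + g/2 - 9*d/2)
c(-7, 8) + 109*67 = (8 + (½)*(-7) - 9/2*8) + 109*67 = (8 - 7/2 - 36) + 7303 = -63/2 + 7303 = 14543/2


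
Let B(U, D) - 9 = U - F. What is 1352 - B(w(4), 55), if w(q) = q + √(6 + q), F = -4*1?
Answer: 1335 - √10 ≈ 1331.8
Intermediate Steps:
F = -4
B(U, D) = 13 + U (B(U, D) = 9 + (U - 1*(-4)) = 9 + (U + 4) = 9 + (4 + U) = 13 + U)
1352 - B(w(4), 55) = 1352 - (13 + (4 + √(6 + 4))) = 1352 - (13 + (4 + √10)) = 1352 - (17 + √10) = 1352 + (-17 - √10) = 1335 - √10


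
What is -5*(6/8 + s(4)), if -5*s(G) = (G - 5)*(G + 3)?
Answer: -43/4 ≈ -10.750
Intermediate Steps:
s(G) = -(-5 + G)*(3 + G)/5 (s(G) = -(G - 5)*(G + 3)/5 = -(-5 + G)*(3 + G)/5)
-5*(6/8 + s(4)) = -5*(6/8 + (3 - ⅕*4² + (⅖)*4)) = -5*(6*(⅛) + (3 - ⅕*16 + 8/5)) = -5*(¾ + (3 - 16/5 + 8/5)) = -5*(¾ + 7/5) = -5*43/20 = -43/4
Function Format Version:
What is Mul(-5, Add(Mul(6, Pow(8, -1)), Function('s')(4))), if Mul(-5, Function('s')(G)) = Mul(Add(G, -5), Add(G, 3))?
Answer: Rational(-43, 4) ≈ -10.750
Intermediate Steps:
Function('s')(G) = Mul(Rational(-1, 5), Add(-5, G), Add(3, G)) (Function('s')(G) = Mul(Rational(-1, 5), Mul(Add(G, -5), Add(G, 3))) = Mul(Rational(-1, 5), Mul(Add(-5, G), Add(3, G))) = Mul(Rational(-1, 5), Add(-5, G), Add(3, G)))
Mul(-5, Add(Mul(6, Pow(8, -1)), Function('s')(4))) = Mul(-5, Add(Mul(6, Pow(8, -1)), Add(3, Mul(Rational(-1, 5), Pow(4, 2)), Mul(Rational(2, 5), 4)))) = Mul(-5, Add(Mul(6, Rational(1, 8)), Add(3, Mul(Rational(-1, 5), 16), Rational(8, 5)))) = Mul(-5, Add(Rational(3, 4), Add(3, Rational(-16, 5), Rational(8, 5)))) = Mul(-5, Add(Rational(3, 4), Rational(7, 5))) = Mul(-5, Rational(43, 20)) = Rational(-43, 4)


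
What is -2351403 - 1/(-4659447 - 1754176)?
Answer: -15081012363068/6413623 ≈ -2.3514e+6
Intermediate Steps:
-2351403 - 1/(-4659447 - 1754176) = -2351403 - 1/(-6413623) = -2351403 - 1*(-1/6413623) = -2351403 + 1/6413623 = -15081012363068/6413623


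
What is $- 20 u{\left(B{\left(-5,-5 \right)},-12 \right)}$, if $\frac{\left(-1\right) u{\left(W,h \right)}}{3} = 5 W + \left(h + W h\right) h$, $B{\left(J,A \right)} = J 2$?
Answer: $-80760$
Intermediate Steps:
$B{\left(J,A \right)} = 2 J$
$u{\left(W,h \right)} = - 15 W - 3 h \left(h + W h\right)$ ($u{\left(W,h \right)} = - 3 \left(5 W + \left(h + W h\right) h\right) = - 3 \left(5 W + h \left(h + W h\right)\right) = - 15 W - 3 h \left(h + W h\right)$)
$- 20 u{\left(B{\left(-5,-5 \right)},-12 \right)} = - 20 \left(- 15 \cdot 2 \left(-5\right) - 3 \left(-12\right)^{2} - 3 \cdot 2 \left(-5\right) \left(-12\right)^{2}\right) = - 20 \left(\left(-15\right) \left(-10\right) - 432 - \left(-30\right) 144\right) = - 20 \left(150 - 432 + 4320\right) = \left(-20\right) 4038 = -80760$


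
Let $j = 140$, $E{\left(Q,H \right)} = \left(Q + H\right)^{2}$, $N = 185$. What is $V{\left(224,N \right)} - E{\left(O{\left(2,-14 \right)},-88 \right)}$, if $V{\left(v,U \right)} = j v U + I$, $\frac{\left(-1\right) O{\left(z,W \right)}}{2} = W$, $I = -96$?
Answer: $5797904$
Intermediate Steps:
$O{\left(z,W \right)} = - 2 W$
$E{\left(Q,H \right)} = \left(H + Q\right)^{2}$
$V{\left(v,U \right)} = -96 + 140 U v$ ($V{\left(v,U \right)} = 140 v U - 96 = 140 U v - 96 = -96 + 140 U v$)
$V{\left(224,N \right)} - E{\left(O{\left(2,-14 \right)},-88 \right)} = \left(-96 + 140 \cdot 185 \cdot 224\right) - \left(-88 - -28\right)^{2} = \left(-96 + 5801600\right) - \left(-88 + 28\right)^{2} = 5801504 - \left(-60\right)^{2} = 5801504 - 3600 = 5797904$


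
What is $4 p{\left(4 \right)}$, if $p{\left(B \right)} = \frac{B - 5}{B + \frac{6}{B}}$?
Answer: $- \frac{8}{11} \approx -0.72727$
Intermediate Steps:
$p{\left(B \right)} = \frac{-5 + B}{B + \frac{6}{B}}$
$4 p{\left(4 \right)} = 4 \frac{4 \left(-5 + 4\right)}{6 + 4^{2}} = 4 \cdot 4 \frac{1}{6 + 16} \left(-1\right) = 4 \cdot 4 \cdot \frac{1}{22} \left(-1\right) = 4 \left(- \frac{2}{11}\right) = - \frac{8}{11}$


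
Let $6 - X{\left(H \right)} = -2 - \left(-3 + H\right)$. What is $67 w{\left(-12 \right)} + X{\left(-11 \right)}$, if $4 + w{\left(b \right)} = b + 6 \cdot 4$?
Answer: $530$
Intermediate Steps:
$X{\left(H \right)} = 5 + H$ ($X{\left(H \right)} = 6 - \left(-2 - \left(-3 + H\right)\right) = 6 - \left(1 - H\right) = 6 + \left(-1 + H\right) = 5 + H$)
$w{\left(b \right)} = 20 + b$ ($w{\left(b \right)} = -4 + \left(b + 6 \cdot 4\right) = -4 + \left(b + 24\right) = -4 + \left(24 + b\right) = 20 + b$)
$67 w{\left(-12 \right)} + X{\left(-11 \right)} = 67 \left(20 - 12\right) + \left(5 - 11\right) = 67 \cdot 8 - 6 = 536 - 6 = 530$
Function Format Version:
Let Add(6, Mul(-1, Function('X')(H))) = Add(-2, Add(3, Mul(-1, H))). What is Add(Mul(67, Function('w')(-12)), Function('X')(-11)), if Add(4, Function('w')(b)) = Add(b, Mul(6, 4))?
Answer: 530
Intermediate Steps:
Function('X')(H) = Add(5, H) (Function('X')(H) = Add(6, Mul(-1, Add(-2, Add(3, Mul(-1, H))))) = Add(6, Mul(-1, Add(1, Mul(-1, H)))) = Add(6, Add(-1, H)) = Add(5, H))
Function('w')(b) = Add(20, b) (Function('w')(b) = Add(-4, Add(b, Mul(6, 4))) = Add(-4, Add(b, 24)) = Add(-4, Add(24, b)) = Add(20, b))
Add(Mul(67, Function('w')(-12)), Function('X')(-11)) = Add(Mul(67, Add(20, -12)), Add(5, -11)) = Add(Mul(67, 8), -6) = Add(536, -6) = 530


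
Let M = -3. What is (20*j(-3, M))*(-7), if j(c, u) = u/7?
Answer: 60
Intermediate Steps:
j(c, u) = u/7 (j(c, u) = u*(⅐) = u/7)
(20*j(-3, M))*(-7) = (20*((⅐)*(-3)))*(-7) = (20*(-3/7))*(-7) = -60/7*(-7) = 60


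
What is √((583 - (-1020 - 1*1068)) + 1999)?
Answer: √4670 ≈ 68.337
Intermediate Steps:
√((583 - (-1020 - 1*1068)) + 1999) = √((583 - (-1020 - 1068)) + 1999) = √((583 - 1*(-2088)) + 1999) = √((583 + 2088) + 1999) = √(2671 + 1999) = √4670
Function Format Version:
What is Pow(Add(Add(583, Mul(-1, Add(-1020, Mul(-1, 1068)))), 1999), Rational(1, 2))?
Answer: Pow(4670, Rational(1, 2)) ≈ 68.337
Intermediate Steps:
Pow(Add(Add(583, Mul(-1, Add(-1020, Mul(-1, 1068)))), 1999), Rational(1, 2)) = Pow(Add(Add(583, Mul(-1, Add(-1020, -1068))), 1999), Rational(1, 2)) = Pow(Add(Add(583, Mul(-1, -2088)), 1999), Rational(1, 2)) = Pow(Add(Add(583, 2088), 1999), Rational(1, 2)) = Pow(Add(2671, 1999), Rational(1, 2)) = Pow(4670, Rational(1, 2))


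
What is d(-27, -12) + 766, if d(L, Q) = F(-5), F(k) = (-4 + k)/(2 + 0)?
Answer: 1523/2 ≈ 761.50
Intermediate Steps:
F(k) = -2 + k/2 (F(k) = (-4 + k)/2 = (-4 + k)*(1/2) = -2 + k/2)
d(L, Q) = -9/2 (d(L, Q) = -2 + (1/2)*(-5) = -2 - 5/2 = -9/2)
d(-27, -12) + 766 = -9/2 + 766 = 1523/2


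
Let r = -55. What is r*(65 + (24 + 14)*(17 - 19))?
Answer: 605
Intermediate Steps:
r*(65 + (24 + 14)*(17 - 19)) = -55*(65 + (24 + 14)*(17 - 19)) = -55*(65 + 38*(-2)) = -55*(65 - 76) = -55*(-11) = 605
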